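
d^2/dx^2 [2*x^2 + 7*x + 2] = 4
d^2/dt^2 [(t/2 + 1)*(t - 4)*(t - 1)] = 3*t - 3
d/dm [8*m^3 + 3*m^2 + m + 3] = 24*m^2 + 6*m + 1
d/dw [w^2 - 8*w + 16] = 2*w - 8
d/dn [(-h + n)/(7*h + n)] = 8*h/(7*h + n)^2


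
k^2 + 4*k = k*(k + 4)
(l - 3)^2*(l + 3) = l^3 - 3*l^2 - 9*l + 27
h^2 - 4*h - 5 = (h - 5)*(h + 1)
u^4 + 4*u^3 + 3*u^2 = u^2*(u + 1)*(u + 3)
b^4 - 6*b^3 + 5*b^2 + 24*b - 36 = (b - 3)^2*(b - 2)*(b + 2)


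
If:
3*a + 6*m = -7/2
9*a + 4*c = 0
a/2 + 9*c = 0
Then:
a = 0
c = 0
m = -7/12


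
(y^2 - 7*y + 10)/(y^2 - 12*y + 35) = (y - 2)/(y - 7)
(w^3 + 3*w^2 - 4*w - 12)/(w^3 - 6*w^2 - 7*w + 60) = (w^2 - 4)/(w^2 - 9*w + 20)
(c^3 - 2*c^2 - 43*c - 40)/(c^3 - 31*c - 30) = (c - 8)/(c - 6)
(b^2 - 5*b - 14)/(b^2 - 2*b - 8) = (b - 7)/(b - 4)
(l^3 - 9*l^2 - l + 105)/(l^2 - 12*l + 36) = (l^3 - 9*l^2 - l + 105)/(l^2 - 12*l + 36)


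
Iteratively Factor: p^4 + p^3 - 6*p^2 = (p)*(p^3 + p^2 - 6*p) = p*(p + 3)*(p^2 - 2*p) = p*(p - 2)*(p + 3)*(p)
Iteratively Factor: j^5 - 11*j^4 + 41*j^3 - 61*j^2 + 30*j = (j)*(j^4 - 11*j^3 + 41*j^2 - 61*j + 30) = j*(j - 1)*(j^3 - 10*j^2 + 31*j - 30) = j*(j - 2)*(j - 1)*(j^2 - 8*j + 15) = j*(j - 5)*(j - 2)*(j - 1)*(j - 3)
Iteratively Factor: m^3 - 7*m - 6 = (m + 1)*(m^2 - m - 6) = (m - 3)*(m + 1)*(m + 2)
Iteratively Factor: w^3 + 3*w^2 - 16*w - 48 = (w - 4)*(w^2 + 7*w + 12) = (w - 4)*(w + 3)*(w + 4)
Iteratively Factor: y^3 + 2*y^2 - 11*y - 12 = (y + 1)*(y^2 + y - 12) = (y + 1)*(y + 4)*(y - 3)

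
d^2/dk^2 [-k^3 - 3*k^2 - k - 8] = -6*k - 6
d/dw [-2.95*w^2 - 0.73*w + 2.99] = -5.9*w - 0.73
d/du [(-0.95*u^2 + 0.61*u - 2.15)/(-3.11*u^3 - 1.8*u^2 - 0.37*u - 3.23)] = (-2.9545*u^4 + 3.7942*u^3 - 18.61*u^2 - 1.603*u - 2.7658)/(9.6721*u^6 + 11.196*u^5 + 5.5414*u^4 + 21.4226*u^3 + 11.7649*u^2 + 2.3902*u + 10.4329)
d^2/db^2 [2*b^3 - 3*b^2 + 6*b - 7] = 12*b - 6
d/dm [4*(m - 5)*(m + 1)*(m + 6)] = 12*m^2 + 16*m - 116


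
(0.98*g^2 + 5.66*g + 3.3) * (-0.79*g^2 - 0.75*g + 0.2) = -0.7742*g^4 - 5.2064*g^3 - 6.656*g^2 - 1.343*g + 0.66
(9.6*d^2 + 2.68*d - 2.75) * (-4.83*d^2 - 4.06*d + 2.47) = -46.368*d^4 - 51.9204*d^3 + 26.1137*d^2 + 17.7846*d - 6.7925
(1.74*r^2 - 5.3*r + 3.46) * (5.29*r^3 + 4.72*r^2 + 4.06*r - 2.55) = 9.2046*r^5 - 19.8242*r^4 + 0.351800000000001*r^3 - 9.6238*r^2 + 27.5626*r - 8.823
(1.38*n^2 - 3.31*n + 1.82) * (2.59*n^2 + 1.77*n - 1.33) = 3.5742*n^4 - 6.1303*n^3 - 2.9803*n^2 + 7.6237*n - 2.4206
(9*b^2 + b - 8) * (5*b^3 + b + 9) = 45*b^5 + 5*b^4 - 31*b^3 + 82*b^2 + b - 72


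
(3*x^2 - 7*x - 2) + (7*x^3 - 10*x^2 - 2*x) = 7*x^3 - 7*x^2 - 9*x - 2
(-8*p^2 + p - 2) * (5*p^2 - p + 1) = -40*p^4 + 13*p^3 - 19*p^2 + 3*p - 2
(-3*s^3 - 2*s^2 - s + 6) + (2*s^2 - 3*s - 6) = -3*s^3 - 4*s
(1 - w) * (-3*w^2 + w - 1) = 3*w^3 - 4*w^2 + 2*w - 1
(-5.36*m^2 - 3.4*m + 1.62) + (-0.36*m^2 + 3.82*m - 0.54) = -5.72*m^2 + 0.42*m + 1.08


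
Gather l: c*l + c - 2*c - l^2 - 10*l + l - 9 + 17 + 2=-c - l^2 + l*(c - 9) + 10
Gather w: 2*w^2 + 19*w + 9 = 2*w^2 + 19*w + 9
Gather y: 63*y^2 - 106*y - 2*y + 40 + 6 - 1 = 63*y^2 - 108*y + 45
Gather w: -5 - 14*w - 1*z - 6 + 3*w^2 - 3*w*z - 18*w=3*w^2 + w*(-3*z - 32) - z - 11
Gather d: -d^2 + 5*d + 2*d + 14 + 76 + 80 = -d^2 + 7*d + 170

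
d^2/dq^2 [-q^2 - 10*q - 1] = -2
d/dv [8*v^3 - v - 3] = 24*v^2 - 1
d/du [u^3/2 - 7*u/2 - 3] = 3*u^2/2 - 7/2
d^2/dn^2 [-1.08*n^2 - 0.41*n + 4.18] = -2.16000000000000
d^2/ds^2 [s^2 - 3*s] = 2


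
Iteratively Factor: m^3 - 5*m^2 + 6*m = (m - 3)*(m^2 - 2*m) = (m - 3)*(m - 2)*(m)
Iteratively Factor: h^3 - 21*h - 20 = (h - 5)*(h^2 + 5*h + 4) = (h - 5)*(h + 1)*(h + 4)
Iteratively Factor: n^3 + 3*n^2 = (n + 3)*(n^2) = n*(n + 3)*(n)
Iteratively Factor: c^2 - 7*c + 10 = (c - 5)*(c - 2)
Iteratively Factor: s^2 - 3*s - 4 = (s + 1)*(s - 4)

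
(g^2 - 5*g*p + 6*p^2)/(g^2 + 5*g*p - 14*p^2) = (g - 3*p)/(g + 7*p)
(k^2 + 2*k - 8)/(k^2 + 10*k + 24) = (k - 2)/(k + 6)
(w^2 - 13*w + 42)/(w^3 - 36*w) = (w - 7)/(w*(w + 6))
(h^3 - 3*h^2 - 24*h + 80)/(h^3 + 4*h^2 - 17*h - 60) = (h - 4)/(h + 3)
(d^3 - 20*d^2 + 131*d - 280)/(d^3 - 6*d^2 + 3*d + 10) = (d^2 - 15*d + 56)/(d^2 - d - 2)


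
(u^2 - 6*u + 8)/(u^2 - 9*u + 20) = (u - 2)/(u - 5)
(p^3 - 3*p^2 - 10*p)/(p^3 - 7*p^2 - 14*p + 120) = p*(p + 2)/(p^2 - 2*p - 24)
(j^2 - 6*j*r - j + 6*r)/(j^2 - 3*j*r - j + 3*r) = (-j + 6*r)/(-j + 3*r)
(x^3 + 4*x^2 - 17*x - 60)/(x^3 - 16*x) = (x^2 + 8*x + 15)/(x*(x + 4))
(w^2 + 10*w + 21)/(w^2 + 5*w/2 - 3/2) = 2*(w + 7)/(2*w - 1)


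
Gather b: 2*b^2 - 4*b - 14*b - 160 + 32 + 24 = 2*b^2 - 18*b - 104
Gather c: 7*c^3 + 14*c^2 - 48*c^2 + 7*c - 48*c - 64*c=7*c^3 - 34*c^2 - 105*c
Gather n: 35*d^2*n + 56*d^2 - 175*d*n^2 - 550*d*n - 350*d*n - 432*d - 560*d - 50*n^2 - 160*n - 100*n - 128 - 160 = 56*d^2 - 992*d + n^2*(-175*d - 50) + n*(35*d^2 - 900*d - 260) - 288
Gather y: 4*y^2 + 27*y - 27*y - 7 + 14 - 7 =4*y^2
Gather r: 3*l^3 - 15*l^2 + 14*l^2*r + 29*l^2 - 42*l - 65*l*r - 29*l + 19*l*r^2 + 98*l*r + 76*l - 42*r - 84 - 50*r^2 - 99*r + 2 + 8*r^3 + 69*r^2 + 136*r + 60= 3*l^3 + 14*l^2 + 5*l + 8*r^3 + r^2*(19*l + 19) + r*(14*l^2 + 33*l - 5) - 22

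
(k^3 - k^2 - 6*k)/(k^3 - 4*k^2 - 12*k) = (k - 3)/(k - 6)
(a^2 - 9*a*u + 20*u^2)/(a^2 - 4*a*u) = (a - 5*u)/a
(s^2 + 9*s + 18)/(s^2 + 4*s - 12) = (s + 3)/(s - 2)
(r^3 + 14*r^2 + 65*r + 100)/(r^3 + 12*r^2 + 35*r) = (r^2 + 9*r + 20)/(r*(r + 7))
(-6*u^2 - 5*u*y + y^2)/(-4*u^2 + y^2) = (6*u^2 + 5*u*y - y^2)/(4*u^2 - y^2)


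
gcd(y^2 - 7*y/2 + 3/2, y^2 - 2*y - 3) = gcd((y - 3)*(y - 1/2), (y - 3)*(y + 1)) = y - 3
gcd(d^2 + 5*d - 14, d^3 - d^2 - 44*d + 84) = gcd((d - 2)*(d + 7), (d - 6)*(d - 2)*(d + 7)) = d^2 + 5*d - 14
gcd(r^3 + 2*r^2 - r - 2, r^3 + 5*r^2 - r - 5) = r^2 - 1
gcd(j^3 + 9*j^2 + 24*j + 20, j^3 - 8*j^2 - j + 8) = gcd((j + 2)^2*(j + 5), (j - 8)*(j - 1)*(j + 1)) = 1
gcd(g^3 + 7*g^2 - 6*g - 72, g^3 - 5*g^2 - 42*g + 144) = g^2 + 3*g - 18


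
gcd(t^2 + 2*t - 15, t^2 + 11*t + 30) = t + 5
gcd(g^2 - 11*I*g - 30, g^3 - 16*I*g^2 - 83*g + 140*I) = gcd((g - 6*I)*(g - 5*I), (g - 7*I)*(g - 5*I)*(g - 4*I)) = g - 5*I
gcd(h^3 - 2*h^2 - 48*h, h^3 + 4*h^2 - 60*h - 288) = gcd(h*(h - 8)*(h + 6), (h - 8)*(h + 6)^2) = h^2 - 2*h - 48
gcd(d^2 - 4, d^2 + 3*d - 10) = d - 2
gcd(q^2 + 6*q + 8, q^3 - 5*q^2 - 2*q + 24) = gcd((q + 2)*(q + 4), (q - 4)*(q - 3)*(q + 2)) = q + 2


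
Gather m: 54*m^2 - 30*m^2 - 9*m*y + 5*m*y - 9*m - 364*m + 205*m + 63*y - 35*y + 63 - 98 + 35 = 24*m^2 + m*(-4*y - 168) + 28*y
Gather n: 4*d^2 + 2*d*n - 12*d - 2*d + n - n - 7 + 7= 4*d^2 + 2*d*n - 14*d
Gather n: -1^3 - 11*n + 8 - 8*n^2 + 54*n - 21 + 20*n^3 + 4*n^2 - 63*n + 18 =20*n^3 - 4*n^2 - 20*n + 4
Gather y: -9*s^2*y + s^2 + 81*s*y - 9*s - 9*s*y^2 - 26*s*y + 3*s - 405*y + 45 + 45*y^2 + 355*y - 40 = s^2 - 6*s + y^2*(45 - 9*s) + y*(-9*s^2 + 55*s - 50) + 5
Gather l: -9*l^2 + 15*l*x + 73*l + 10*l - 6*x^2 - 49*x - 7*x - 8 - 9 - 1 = -9*l^2 + l*(15*x + 83) - 6*x^2 - 56*x - 18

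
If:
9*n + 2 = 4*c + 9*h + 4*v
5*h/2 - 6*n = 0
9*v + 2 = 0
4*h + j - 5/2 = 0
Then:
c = 13/18 - 63*n/20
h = 12*n/5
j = 5/2 - 48*n/5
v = -2/9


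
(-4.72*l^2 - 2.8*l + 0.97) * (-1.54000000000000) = 7.2688*l^2 + 4.312*l - 1.4938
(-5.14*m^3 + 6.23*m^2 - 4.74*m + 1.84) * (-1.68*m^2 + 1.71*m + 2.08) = 8.6352*m^5 - 19.2558*m^4 + 7.9253*m^3 + 1.7618*m^2 - 6.7128*m + 3.8272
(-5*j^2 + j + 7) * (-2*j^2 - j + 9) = 10*j^4 + 3*j^3 - 60*j^2 + 2*j + 63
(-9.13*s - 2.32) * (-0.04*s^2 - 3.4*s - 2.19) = 0.3652*s^3 + 31.1348*s^2 + 27.8827*s + 5.0808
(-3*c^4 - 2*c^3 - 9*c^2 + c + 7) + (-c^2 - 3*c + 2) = -3*c^4 - 2*c^3 - 10*c^2 - 2*c + 9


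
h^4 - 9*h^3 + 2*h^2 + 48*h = h*(h - 8)*(h - 3)*(h + 2)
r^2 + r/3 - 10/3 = (r - 5/3)*(r + 2)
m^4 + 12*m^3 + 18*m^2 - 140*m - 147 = (m - 3)*(m + 1)*(m + 7)^2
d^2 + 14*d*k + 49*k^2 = (d + 7*k)^2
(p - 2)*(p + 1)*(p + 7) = p^3 + 6*p^2 - 9*p - 14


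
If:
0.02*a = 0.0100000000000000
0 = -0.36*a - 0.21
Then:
No Solution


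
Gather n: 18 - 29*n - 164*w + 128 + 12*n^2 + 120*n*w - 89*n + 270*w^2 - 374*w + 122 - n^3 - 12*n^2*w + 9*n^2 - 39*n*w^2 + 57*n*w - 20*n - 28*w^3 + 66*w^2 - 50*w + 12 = -n^3 + n^2*(21 - 12*w) + n*(-39*w^2 + 177*w - 138) - 28*w^3 + 336*w^2 - 588*w + 280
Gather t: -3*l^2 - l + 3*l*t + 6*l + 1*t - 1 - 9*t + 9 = -3*l^2 + 5*l + t*(3*l - 8) + 8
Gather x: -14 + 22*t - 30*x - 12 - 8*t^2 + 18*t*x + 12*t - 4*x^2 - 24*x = -8*t^2 + 34*t - 4*x^2 + x*(18*t - 54) - 26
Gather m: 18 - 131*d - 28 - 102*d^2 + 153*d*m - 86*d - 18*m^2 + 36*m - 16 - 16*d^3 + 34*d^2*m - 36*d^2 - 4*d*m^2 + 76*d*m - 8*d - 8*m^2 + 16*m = -16*d^3 - 138*d^2 - 225*d + m^2*(-4*d - 26) + m*(34*d^2 + 229*d + 52) - 26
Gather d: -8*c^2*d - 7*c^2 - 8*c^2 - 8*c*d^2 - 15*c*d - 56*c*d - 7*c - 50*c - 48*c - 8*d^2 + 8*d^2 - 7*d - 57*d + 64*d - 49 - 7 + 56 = -15*c^2 - 8*c*d^2 - 105*c + d*(-8*c^2 - 71*c)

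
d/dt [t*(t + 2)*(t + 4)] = 3*t^2 + 12*t + 8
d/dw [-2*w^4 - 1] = -8*w^3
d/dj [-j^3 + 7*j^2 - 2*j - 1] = -3*j^2 + 14*j - 2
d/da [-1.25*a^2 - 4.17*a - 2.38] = -2.5*a - 4.17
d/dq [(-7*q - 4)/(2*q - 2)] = 11/(2*(q - 1)^2)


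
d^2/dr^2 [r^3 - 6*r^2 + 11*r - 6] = 6*r - 12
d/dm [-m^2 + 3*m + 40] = 3 - 2*m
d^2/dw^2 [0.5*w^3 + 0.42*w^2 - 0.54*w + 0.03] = 3.0*w + 0.84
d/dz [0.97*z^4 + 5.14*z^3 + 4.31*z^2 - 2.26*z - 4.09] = 3.88*z^3 + 15.42*z^2 + 8.62*z - 2.26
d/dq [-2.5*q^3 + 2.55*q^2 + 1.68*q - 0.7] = -7.5*q^2 + 5.1*q + 1.68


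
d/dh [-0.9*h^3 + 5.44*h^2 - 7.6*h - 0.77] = -2.7*h^2 + 10.88*h - 7.6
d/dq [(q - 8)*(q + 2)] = 2*q - 6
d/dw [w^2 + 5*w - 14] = 2*w + 5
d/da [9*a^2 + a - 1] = 18*a + 1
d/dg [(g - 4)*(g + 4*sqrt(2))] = 2*g - 4 + 4*sqrt(2)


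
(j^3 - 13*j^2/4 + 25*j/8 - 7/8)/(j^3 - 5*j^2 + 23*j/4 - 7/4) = (4*j - 7)/(2*(2*j - 7))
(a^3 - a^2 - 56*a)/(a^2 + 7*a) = a - 8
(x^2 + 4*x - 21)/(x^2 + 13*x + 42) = (x - 3)/(x + 6)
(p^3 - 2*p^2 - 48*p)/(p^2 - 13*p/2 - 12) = 2*p*(p + 6)/(2*p + 3)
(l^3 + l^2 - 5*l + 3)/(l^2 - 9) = (l^2 - 2*l + 1)/(l - 3)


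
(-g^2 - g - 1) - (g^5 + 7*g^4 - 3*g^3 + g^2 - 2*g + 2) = -g^5 - 7*g^4 + 3*g^3 - 2*g^2 + g - 3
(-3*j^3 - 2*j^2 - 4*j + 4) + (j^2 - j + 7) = -3*j^3 - j^2 - 5*j + 11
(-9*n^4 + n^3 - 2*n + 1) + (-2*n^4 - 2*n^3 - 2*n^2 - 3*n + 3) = -11*n^4 - n^3 - 2*n^2 - 5*n + 4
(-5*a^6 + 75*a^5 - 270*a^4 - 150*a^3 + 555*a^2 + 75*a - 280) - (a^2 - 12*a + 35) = -5*a^6 + 75*a^5 - 270*a^4 - 150*a^3 + 554*a^2 + 87*a - 315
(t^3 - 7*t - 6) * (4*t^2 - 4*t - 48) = 4*t^5 - 4*t^4 - 76*t^3 + 4*t^2 + 360*t + 288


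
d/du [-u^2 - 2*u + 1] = -2*u - 2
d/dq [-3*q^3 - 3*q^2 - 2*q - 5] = -9*q^2 - 6*q - 2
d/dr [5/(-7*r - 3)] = 35/(7*r + 3)^2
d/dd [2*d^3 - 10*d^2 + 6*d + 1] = 6*d^2 - 20*d + 6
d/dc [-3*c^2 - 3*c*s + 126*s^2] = -6*c - 3*s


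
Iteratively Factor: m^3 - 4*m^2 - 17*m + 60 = (m - 5)*(m^2 + m - 12) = (m - 5)*(m + 4)*(m - 3)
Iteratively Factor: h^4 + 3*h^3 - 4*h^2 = (h - 1)*(h^3 + 4*h^2) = (h - 1)*(h + 4)*(h^2) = h*(h - 1)*(h + 4)*(h)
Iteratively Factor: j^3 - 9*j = (j + 3)*(j^2 - 3*j) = j*(j + 3)*(j - 3)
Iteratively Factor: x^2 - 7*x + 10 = (x - 5)*(x - 2)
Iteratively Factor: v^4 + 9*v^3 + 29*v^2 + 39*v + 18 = (v + 2)*(v^3 + 7*v^2 + 15*v + 9) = (v + 2)*(v + 3)*(v^2 + 4*v + 3) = (v + 2)*(v + 3)^2*(v + 1)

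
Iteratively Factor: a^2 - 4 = (a - 2)*(a + 2)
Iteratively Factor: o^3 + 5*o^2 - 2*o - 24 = (o - 2)*(o^2 + 7*o + 12) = (o - 2)*(o + 4)*(o + 3)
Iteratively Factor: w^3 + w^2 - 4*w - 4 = (w + 1)*(w^2 - 4) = (w + 1)*(w + 2)*(w - 2)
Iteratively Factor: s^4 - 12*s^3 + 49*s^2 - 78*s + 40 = (s - 4)*(s^3 - 8*s^2 + 17*s - 10) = (s - 4)*(s - 2)*(s^2 - 6*s + 5) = (s - 4)*(s - 2)*(s - 1)*(s - 5)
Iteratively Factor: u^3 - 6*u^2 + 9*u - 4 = (u - 1)*(u^2 - 5*u + 4) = (u - 4)*(u - 1)*(u - 1)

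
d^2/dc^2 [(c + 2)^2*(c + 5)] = 6*c + 18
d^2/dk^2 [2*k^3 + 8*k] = 12*k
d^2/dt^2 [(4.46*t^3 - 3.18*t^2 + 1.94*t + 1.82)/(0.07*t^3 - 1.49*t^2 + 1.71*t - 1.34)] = (0.899192000000001*t^6 - 3.14613600000003*t^5 + 6.19701599999996*t^4 - 6.99498400000007*t^3 + 4.51154400000001*t^2 - 1.98894*t + 0.846715999999997)/(0.000343*t^9 - 0.021903*t^8 + 0.491358*t^7 - 4.397765*t^6 + 12.841746*t^5 - 22.957917*t^4 + 25.862403*t^3 - 19.781214*t^2 + 9.211428*t - 2.406104)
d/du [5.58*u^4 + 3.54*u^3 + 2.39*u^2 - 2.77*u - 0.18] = 22.32*u^3 + 10.62*u^2 + 4.78*u - 2.77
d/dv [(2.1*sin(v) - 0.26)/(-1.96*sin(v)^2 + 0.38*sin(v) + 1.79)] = (4.116*sin(v)^2 - 1.0192*sin(v) + 3.8578)*cos(v)/(3.8416*sin(v)^4 - 1.4896*sin(v)^3 - 6.8724*sin(v)^2 + 1.3604*sin(v) + 3.2041)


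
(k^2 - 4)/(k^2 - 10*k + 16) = (k + 2)/(k - 8)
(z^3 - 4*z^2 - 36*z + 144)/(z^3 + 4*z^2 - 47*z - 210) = (z^2 - 10*z + 24)/(z^2 - 2*z - 35)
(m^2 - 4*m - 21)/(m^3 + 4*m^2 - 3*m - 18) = (m - 7)/(m^2 + m - 6)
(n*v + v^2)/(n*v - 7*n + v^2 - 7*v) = v/(v - 7)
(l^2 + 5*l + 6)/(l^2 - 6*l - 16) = (l + 3)/(l - 8)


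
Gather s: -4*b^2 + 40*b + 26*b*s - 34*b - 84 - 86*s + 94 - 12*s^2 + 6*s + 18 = -4*b^2 + 6*b - 12*s^2 + s*(26*b - 80) + 28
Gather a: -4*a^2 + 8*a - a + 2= -4*a^2 + 7*a + 2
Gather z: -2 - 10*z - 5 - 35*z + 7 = -45*z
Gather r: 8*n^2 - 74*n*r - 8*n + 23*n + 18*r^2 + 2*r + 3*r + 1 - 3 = 8*n^2 + 15*n + 18*r^2 + r*(5 - 74*n) - 2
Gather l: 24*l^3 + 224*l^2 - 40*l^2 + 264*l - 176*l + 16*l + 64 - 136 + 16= 24*l^3 + 184*l^2 + 104*l - 56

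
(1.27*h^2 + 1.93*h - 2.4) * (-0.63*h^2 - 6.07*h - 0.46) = -0.8001*h^4 - 8.9248*h^3 - 10.7873*h^2 + 13.6802*h + 1.104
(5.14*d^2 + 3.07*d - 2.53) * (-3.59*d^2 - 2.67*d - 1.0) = -18.4526*d^4 - 24.7451*d^3 - 4.2542*d^2 + 3.6851*d + 2.53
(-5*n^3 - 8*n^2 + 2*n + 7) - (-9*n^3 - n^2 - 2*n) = 4*n^3 - 7*n^2 + 4*n + 7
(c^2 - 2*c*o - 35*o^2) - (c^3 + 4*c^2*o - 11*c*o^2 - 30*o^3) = -c^3 - 4*c^2*o + c^2 + 11*c*o^2 - 2*c*o + 30*o^3 - 35*o^2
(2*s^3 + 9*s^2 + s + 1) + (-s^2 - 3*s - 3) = 2*s^3 + 8*s^2 - 2*s - 2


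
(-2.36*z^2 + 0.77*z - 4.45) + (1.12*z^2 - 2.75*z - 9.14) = -1.24*z^2 - 1.98*z - 13.59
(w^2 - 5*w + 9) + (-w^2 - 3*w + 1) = 10 - 8*w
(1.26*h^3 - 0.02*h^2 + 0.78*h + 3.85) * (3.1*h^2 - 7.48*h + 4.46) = 3.906*h^5 - 9.4868*h^4 + 8.1872*h^3 + 6.0114*h^2 - 25.3192*h + 17.171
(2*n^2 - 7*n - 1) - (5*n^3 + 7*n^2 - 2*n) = -5*n^3 - 5*n^2 - 5*n - 1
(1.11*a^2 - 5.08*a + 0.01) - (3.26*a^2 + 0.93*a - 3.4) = -2.15*a^2 - 6.01*a + 3.41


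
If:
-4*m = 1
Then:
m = -1/4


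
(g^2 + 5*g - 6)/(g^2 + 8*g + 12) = (g - 1)/(g + 2)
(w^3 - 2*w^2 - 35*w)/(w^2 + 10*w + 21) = w*(w^2 - 2*w - 35)/(w^2 + 10*w + 21)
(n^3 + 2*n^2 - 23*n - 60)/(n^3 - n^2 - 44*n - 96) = (n - 5)/(n - 8)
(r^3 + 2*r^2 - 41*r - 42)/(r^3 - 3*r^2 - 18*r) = (r^2 + 8*r + 7)/(r*(r + 3))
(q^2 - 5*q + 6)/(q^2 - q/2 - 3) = 2*(q - 3)/(2*q + 3)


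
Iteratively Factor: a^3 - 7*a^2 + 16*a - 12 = (a - 2)*(a^2 - 5*a + 6) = (a - 2)^2*(a - 3)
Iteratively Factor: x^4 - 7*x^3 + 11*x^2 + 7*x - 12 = (x + 1)*(x^3 - 8*x^2 + 19*x - 12) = (x - 4)*(x + 1)*(x^2 - 4*x + 3) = (x - 4)*(x - 1)*(x + 1)*(x - 3)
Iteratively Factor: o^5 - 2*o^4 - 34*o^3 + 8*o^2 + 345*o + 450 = (o + 3)*(o^4 - 5*o^3 - 19*o^2 + 65*o + 150) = (o - 5)*(o + 3)*(o^3 - 19*o - 30) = (o - 5)*(o + 2)*(o + 3)*(o^2 - 2*o - 15) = (o - 5)*(o + 2)*(o + 3)^2*(o - 5)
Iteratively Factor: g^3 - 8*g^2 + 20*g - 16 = (g - 2)*(g^2 - 6*g + 8) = (g - 4)*(g - 2)*(g - 2)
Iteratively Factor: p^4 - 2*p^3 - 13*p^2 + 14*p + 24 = (p + 1)*(p^3 - 3*p^2 - 10*p + 24) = (p + 1)*(p + 3)*(p^2 - 6*p + 8) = (p - 4)*(p + 1)*(p + 3)*(p - 2)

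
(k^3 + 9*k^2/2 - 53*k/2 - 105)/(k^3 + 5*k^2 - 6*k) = (2*k^2 - 3*k - 35)/(2*k*(k - 1))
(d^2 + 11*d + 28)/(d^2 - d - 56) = (d + 4)/(d - 8)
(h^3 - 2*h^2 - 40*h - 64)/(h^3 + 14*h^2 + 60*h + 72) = (h^2 - 4*h - 32)/(h^2 + 12*h + 36)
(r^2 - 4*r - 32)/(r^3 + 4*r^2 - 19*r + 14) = (r^2 - 4*r - 32)/(r^3 + 4*r^2 - 19*r + 14)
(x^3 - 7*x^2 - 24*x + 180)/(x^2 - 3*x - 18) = (x^2 - x - 30)/(x + 3)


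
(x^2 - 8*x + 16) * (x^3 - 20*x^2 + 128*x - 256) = x^5 - 28*x^4 + 304*x^3 - 1600*x^2 + 4096*x - 4096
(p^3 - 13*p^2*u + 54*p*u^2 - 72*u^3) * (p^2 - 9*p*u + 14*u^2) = p^5 - 22*p^4*u + 185*p^3*u^2 - 740*p^2*u^3 + 1404*p*u^4 - 1008*u^5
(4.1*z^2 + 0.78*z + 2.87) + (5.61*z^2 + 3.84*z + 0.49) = 9.71*z^2 + 4.62*z + 3.36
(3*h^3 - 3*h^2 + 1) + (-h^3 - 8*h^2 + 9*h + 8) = 2*h^3 - 11*h^2 + 9*h + 9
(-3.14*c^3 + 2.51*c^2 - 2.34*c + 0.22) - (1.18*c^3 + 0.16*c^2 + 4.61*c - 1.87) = -4.32*c^3 + 2.35*c^2 - 6.95*c + 2.09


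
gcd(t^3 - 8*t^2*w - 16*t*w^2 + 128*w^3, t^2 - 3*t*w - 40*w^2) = t - 8*w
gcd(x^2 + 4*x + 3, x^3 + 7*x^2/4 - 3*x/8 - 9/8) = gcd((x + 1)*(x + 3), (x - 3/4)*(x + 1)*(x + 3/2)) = x + 1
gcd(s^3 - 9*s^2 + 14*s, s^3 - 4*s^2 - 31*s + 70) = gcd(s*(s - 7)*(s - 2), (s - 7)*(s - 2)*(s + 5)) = s^2 - 9*s + 14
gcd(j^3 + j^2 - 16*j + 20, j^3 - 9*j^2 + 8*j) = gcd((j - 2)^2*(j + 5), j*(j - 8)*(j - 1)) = 1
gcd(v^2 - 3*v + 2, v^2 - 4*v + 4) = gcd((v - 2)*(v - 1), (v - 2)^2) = v - 2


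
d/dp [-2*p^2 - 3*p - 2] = -4*p - 3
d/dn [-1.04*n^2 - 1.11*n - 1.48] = -2.08*n - 1.11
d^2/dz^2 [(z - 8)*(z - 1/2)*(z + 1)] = 6*z - 15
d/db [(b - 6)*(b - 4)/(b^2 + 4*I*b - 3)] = (b^2*(10 + 4*I) - 54*b + 30 - 96*I)/(b^4 + 8*I*b^3 - 22*b^2 - 24*I*b + 9)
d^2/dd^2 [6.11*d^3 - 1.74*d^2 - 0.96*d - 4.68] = 36.66*d - 3.48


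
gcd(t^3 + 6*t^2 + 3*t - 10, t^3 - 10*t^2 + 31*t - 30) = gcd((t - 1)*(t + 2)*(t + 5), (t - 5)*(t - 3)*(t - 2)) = 1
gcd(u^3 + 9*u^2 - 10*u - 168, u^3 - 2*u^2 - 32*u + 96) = u^2 + 2*u - 24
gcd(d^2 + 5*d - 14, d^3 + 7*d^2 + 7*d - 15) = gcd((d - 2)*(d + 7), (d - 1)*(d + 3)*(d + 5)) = 1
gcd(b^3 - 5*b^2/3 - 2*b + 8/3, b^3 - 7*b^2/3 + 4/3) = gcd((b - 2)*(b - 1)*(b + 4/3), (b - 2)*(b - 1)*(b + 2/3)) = b^2 - 3*b + 2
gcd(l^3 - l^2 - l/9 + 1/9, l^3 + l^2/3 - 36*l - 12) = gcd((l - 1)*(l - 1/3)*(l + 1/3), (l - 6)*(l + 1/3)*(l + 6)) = l + 1/3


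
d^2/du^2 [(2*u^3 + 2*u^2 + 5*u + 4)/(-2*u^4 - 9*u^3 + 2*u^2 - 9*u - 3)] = 2*(-8*u^9 - 24*u^8 - 252*u^7 - 834*u^6 - 1389*u^5 - 306*u^4 + 1285*u^3 - 264*u^2 + 396*u - 231)/(8*u^12 + 108*u^11 + 462*u^10 + 621*u^9 + 546*u^8 + 2403*u^7 + 163*u^6 + 2295*u^5 + 1062*u^4 + 648*u^3 + 675*u^2 + 243*u + 27)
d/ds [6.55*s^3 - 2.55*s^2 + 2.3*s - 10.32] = 19.65*s^2 - 5.1*s + 2.3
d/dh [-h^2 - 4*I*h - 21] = -2*h - 4*I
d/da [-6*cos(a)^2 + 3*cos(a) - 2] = 3*(4*cos(a) - 1)*sin(a)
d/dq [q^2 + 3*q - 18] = 2*q + 3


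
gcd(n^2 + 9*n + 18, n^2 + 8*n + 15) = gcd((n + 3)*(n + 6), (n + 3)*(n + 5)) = n + 3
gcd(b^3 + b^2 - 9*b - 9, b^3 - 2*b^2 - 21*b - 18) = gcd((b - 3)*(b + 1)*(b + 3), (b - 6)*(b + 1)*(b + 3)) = b^2 + 4*b + 3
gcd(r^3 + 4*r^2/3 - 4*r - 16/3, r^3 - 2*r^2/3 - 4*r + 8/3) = r^2 - 4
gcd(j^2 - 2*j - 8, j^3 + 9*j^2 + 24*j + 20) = j + 2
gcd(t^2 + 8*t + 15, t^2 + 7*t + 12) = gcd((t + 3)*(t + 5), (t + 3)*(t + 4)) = t + 3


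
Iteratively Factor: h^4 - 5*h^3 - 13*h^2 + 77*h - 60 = (h - 1)*(h^3 - 4*h^2 - 17*h + 60) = (h - 5)*(h - 1)*(h^2 + h - 12) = (h - 5)*(h - 1)*(h + 4)*(h - 3)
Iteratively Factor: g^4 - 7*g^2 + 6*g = (g)*(g^3 - 7*g + 6) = g*(g - 2)*(g^2 + 2*g - 3) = g*(g - 2)*(g + 3)*(g - 1)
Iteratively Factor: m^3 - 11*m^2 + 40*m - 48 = (m - 4)*(m^2 - 7*m + 12) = (m - 4)^2*(m - 3)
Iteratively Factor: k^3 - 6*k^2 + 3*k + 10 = (k - 5)*(k^2 - k - 2) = (k - 5)*(k - 2)*(k + 1)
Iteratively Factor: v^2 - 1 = (v + 1)*(v - 1)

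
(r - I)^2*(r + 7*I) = r^3 + 5*I*r^2 + 13*r - 7*I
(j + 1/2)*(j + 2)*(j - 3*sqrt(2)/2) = j^3 - 3*sqrt(2)*j^2/2 + 5*j^2/2 - 15*sqrt(2)*j/4 + j - 3*sqrt(2)/2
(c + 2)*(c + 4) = c^2 + 6*c + 8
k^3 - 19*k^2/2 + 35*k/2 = k*(k - 7)*(k - 5/2)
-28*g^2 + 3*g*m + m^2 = (-4*g + m)*(7*g + m)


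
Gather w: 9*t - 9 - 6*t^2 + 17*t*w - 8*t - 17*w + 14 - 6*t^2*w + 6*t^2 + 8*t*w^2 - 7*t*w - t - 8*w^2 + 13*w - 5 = w^2*(8*t - 8) + w*(-6*t^2 + 10*t - 4)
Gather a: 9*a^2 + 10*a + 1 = 9*a^2 + 10*a + 1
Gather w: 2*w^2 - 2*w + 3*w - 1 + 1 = 2*w^2 + w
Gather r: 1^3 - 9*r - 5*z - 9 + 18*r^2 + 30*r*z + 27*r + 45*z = 18*r^2 + r*(30*z + 18) + 40*z - 8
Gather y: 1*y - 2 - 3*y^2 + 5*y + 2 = -3*y^2 + 6*y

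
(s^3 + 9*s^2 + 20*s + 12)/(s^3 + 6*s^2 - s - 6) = (s + 2)/(s - 1)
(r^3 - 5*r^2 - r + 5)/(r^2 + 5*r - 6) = (r^2 - 4*r - 5)/(r + 6)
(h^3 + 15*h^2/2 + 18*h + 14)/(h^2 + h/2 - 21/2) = (h^2 + 4*h + 4)/(h - 3)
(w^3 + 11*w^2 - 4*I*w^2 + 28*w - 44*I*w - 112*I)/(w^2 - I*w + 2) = (w^3 + w^2*(11 - 4*I) + w*(28 - 44*I) - 112*I)/(w^2 - I*w + 2)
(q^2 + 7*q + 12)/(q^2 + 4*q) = (q + 3)/q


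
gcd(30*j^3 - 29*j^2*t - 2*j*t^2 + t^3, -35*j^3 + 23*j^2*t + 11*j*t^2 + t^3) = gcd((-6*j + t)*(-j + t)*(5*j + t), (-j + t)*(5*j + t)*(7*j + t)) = -5*j^2 + 4*j*t + t^2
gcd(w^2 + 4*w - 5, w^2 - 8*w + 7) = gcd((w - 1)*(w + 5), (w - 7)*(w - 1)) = w - 1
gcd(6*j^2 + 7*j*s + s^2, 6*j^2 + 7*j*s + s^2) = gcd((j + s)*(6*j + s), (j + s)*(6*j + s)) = 6*j^2 + 7*j*s + s^2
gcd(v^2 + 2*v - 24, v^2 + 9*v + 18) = v + 6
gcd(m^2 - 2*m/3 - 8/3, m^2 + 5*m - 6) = 1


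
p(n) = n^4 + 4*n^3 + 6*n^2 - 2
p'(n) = 4*n^3 + 12*n^2 + 12*n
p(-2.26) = 8.56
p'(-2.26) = -12.00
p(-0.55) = -0.76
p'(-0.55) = -3.64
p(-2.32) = 9.32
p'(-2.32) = -13.20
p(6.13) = 2556.87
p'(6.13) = 1445.87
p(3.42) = 364.99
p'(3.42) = 341.40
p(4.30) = 768.85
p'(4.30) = 591.51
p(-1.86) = 4.99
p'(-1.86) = -6.54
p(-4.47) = 159.86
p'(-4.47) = -171.13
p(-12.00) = 14686.00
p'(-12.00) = -5328.00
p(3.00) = 241.00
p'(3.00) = 252.00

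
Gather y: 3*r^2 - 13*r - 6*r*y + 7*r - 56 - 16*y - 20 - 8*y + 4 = 3*r^2 - 6*r + y*(-6*r - 24) - 72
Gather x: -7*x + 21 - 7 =14 - 7*x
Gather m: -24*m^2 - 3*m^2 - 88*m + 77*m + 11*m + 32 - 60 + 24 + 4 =-27*m^2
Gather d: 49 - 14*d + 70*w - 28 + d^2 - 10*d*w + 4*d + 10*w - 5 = d^2 + d*(-10*w - 10) + 80*w + 16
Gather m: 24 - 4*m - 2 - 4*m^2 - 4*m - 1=-4*m^2 - 8*m + 21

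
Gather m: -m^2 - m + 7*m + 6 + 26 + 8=-m^2 + 6*m + 40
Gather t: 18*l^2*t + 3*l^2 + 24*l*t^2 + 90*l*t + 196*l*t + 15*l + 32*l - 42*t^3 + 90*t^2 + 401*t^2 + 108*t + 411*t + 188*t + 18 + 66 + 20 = 3*l^2 + 47*l - 42*t^3 + t^2*(24*l + 491) + t*(18*l^2 + 286*l + 707) + 104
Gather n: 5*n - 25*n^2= -25*n^2 + 5*n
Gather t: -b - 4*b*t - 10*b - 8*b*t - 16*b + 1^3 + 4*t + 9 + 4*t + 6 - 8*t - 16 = -12*b*t - 27*b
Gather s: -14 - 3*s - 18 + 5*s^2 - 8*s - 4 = 5*s^2 - 11*s - 36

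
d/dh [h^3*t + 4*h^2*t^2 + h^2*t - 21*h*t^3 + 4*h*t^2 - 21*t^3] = t*(3*h^2 + 8*h*t + 2*h - 21*t^2 + 4*t)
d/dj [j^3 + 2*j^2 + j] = 3*j^2 + 4*j + 1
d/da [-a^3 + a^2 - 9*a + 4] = -3*a^2 + 2*a - 9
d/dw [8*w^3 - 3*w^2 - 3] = 6*w*(4*w - 1)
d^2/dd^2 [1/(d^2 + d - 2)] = 2*(-d^2 - d + (2*d + 1)^2 + 2)/(d^2 + d - 2)^3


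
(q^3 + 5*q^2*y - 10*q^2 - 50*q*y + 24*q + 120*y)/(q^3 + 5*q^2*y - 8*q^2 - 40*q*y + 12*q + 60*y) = (q - 4)/(q - 2)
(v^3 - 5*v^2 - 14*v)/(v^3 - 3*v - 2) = v*(-v^2 + 5*v + 14)/(-v^3 + 3*v + 2)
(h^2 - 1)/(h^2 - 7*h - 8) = (h - 1)/(h - 8)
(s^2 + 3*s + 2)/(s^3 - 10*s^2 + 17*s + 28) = (s + 2)/(s^2 - 11*s + 28)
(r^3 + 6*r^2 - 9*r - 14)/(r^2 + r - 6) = (r^2 + 8*r + 7)/(r + 3)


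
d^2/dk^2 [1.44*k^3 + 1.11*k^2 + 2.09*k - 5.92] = 8.64*k + 2.22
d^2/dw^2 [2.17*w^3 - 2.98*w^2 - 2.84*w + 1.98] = 13.02*w - 5.96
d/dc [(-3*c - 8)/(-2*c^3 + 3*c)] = 12*(-c^3 - 4*c^2 + 2)/(c^2*(4*c^4 - 12*c^2 + 9))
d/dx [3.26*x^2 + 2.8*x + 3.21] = 6.52*x + 2.8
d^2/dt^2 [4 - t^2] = -2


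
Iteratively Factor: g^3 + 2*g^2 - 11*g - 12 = (g - 3)*(g^2 + 5*g + 4) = (g - 3)*(g + 4)*(g + 1)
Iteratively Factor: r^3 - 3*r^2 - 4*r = (r - 4)*(r^2 + r) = (r - 4)*(r + 1)*(r)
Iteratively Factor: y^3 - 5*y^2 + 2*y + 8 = (y + 1)*(y^2 - 6*y + 8) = (y - 2)*(y + 1)*(y - 4)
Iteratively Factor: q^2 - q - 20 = (q - 5)*(q + 4)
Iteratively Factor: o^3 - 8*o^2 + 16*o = (o)*(o^2 - 8*o + 16) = o*(o - 4)*(o - 4)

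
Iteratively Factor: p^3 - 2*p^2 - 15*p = (p)*(p^2 - 2*p - 15) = p*(p + 3)*(p - 5)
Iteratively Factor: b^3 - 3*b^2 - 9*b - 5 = (b + 1)*(b^2 - 4*b - 5) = (b + 1)^2*(b - 5)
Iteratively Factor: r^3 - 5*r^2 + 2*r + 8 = (r - 4)*(r^2 - r - 2) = (r - 4)*(r - 2)*(r + 1)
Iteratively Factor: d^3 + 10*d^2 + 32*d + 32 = (d + 4)*(d^2 + 6*d + 8) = (d + 4)^2*(d + 2)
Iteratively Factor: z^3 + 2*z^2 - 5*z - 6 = (z + 3)*(z^2 - z - 2) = (z + 1)*(z + 3)*(z - 2)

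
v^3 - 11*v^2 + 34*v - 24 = (v - 6)*(v - 4)*(v - 1)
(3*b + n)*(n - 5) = 3*b*n - 15*b + n^2 - 5*n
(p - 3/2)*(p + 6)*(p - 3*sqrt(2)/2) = p^3 - 3*sqrt(2)*p^2/2 + 9*p^2/2 - 27*sqrt(2)*p/4 - 9*p + 27*sqrt(2)/2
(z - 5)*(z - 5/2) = z^2 - 15*z/2 + 25/2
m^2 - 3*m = m*(m - 3)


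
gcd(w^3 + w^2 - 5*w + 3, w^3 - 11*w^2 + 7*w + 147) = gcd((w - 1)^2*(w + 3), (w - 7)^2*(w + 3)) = w + 3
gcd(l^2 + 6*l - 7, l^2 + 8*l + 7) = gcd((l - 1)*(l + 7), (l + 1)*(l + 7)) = l + 7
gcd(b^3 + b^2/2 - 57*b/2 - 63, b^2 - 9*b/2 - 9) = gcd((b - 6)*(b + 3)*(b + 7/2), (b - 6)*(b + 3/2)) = b - 6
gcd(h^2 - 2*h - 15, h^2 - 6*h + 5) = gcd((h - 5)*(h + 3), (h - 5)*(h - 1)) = h - 5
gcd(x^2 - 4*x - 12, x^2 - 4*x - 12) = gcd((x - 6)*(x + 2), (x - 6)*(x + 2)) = x^2 - 4*x - 12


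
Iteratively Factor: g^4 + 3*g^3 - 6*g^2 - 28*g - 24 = (g + 2)*(g^3 + g^2 - 8*g - 12) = (g + 2)^2*(g^2 - g - 6) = (g + 2)^3*(g - 3)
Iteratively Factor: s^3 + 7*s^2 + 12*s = (s + 3)*(s^2 + 4*s) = (s + 3)*(s + 4)*(s)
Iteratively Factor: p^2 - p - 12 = (p - 4)*(p + 3)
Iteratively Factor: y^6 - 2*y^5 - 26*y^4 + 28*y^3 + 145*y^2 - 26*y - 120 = (y + 2)*(y^5 - 4*y^4 - 18*y^3 + 64*y^2 + 17*y - 60) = (y + 2)*(y + 4)*(y^4 - 8*y^3 + 14*y^2 + 8*y - 15) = (y - 3)*(y + 2)*(y + 4)*(y^3 - 5*y^2 - y + 5) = (y - 3)*(y + 1)*(y + 2)*(y + 4)*(y^2 - 6*y + 5) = (y - 5)*(y - 3)*(y + 1)*(y + 2)*(y + 4)*(y - 1)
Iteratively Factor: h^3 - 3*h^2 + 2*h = (h - 1)*(h^2 - 2*h) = h*(h - 1)*(h - 2)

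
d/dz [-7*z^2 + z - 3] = 1 - 14*z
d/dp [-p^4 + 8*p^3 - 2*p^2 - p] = -4*p^3 + 24*p^2 - 4*p - 1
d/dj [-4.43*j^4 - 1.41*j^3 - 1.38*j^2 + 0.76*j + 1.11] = -17.72*j^3 - 4.23*j^2 - 2.76*j + 0.76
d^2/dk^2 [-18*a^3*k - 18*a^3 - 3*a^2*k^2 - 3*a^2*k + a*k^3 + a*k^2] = 2*a*(-3*a + 3*k + 1)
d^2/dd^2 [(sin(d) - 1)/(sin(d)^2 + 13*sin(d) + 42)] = (-sin(d)^5 + 17*sin(d)^4 + 293*sin(d)^3 + 541*sin(d)^2 - 2640*sin(d) - 1346)/(sin(d)^2 + 13*sin(d) + 42)^3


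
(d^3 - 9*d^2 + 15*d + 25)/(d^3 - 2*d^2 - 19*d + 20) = (d^2 - 4*d - 5)/(d^2 + 3*d - 4)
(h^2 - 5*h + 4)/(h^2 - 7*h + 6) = (h - 4)/(h - 6)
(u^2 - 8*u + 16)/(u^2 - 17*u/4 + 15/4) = 4*(u^2 - 8*u + 16)/(4*u^2 - 17*u + 15)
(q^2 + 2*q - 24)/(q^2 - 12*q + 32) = (q + 6)/(q - 8)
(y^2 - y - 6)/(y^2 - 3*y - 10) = (y - 3)/(y - 5)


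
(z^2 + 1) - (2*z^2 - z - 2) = -z^2 + z + 3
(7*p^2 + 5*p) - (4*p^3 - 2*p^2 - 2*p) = -4*p^3 + 9*p^2 + 7*p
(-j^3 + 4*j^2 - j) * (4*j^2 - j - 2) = -4*j^5 + 17*j^4 - 6*j^3 - 7*j^2 + 2*j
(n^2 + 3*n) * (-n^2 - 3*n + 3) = -n^4 - 6*n^3 - 6*n^2 + 9*n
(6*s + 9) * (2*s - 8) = 12*s^2 - 30*s - 72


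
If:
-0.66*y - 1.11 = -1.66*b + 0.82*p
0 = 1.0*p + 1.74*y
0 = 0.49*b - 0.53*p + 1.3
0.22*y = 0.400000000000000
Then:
No Solution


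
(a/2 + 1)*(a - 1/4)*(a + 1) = a^3/2 + 11*a^2/8 + 5*a/8 - 1/4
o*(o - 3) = o^2 - 3*o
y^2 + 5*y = y*(y + 5)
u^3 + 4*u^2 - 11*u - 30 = (u - 3)*(u + 2)*(u + 5)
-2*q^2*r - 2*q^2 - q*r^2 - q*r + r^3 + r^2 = (-2*q + r)*(q + r)*(r + 1)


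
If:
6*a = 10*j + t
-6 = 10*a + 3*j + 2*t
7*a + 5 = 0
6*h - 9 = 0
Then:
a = -5/7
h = 3/2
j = -4/7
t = 10/7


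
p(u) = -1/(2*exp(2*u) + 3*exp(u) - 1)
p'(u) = -(-4*exp(2*u) - 3*exp(u))/(2*exp(2*u) + 3*exp(u) - 1)^2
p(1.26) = -0.03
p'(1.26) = 0.05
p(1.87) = -0.01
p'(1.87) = 0.02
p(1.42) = -0.02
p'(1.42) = 0.04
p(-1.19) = -10.23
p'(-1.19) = 134.22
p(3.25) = -0.00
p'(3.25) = 0.00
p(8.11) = -0.00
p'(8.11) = 0.00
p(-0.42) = -0.55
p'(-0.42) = 1.10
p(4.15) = -0.00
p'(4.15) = 0.00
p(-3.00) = 1.18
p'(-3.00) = 0.22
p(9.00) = 0.00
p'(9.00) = 0.00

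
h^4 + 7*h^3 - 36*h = h*(h - 2)*(h + 3)*(h + 6)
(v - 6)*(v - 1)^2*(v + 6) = v^4 - 2*v^3 - 35*v^2 + 72*v - 36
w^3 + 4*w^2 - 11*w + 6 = (w - 1)^2*(w + 6)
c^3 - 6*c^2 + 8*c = c*(c - 4)*(c - 2)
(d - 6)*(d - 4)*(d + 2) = d^3 - 8*d^2 + 4*d + 48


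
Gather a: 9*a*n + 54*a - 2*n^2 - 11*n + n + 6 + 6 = a*(9*n + 54) - 2*n^2 - 10*n + 12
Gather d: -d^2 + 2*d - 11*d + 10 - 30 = -d^2 - 9*d - 20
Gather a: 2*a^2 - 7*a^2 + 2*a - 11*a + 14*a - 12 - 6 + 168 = -5*a^2 + 5*a + 150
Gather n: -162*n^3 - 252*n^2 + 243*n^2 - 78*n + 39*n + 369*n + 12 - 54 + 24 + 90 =-162*n^3 - 9*n^2 + 330*n + 72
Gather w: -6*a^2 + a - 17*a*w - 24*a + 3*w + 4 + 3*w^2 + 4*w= -6*a^2 - 23*a + 3*w^2 + w*(7 - 17*a) + 4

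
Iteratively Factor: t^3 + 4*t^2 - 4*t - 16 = (t + 2)*(t^2 + 2*t - 8) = (t - 2)*(t + 2)*(t + 4)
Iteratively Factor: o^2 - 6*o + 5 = (o - 1)*(o - 5)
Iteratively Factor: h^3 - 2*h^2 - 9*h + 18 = (h + 3)*(h^2 - 5*h + 6) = (h - 2)*(h + 3)*(h - 3)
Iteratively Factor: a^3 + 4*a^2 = (a + 4)*(a^2) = a*(a + 4)*(a)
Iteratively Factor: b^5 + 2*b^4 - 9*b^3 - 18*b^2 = (b)*(b^4 + 2*b^3 - 9*b^2 - 18*b) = b*(b + 2)*(b^3 - 9*b) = b^2*(b + 2)*(b^2 - 9) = b^2*(b + 2)*(b + 3)*(b - 3)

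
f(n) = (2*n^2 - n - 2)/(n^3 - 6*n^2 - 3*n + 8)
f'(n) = (4*n - 1)/(n^3 - 6*n^2 - 3*n + 8) + (-3*n^2 + 12*n + 3)*(2*n^2 - n - 2)/(n^3 - 6*n^2 - 3*n + 8)^2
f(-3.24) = -0.28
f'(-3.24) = -0.06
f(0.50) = -0.39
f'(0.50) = -0.43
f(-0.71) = -0.04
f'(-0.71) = -0.53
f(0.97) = -3.05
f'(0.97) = -92.68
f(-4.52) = -0.22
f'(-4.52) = -0.03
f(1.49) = -0.15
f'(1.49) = -0.44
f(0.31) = -0.32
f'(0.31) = -0.28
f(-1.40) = -1.44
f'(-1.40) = -9.44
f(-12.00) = -0.12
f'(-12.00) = -0.00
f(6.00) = -6.40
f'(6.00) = -23.42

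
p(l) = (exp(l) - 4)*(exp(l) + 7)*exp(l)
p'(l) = (exp(l) - 4)*(exp(l) + 7)*exp(l) + (exp(l) - 4)*exp(2*l) + (exp(l) + 7)*exp(2*l) = (3*exp(2*l) + 6*exp(l) - 28)*exp(l)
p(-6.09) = -0.06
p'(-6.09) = -0.06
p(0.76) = -36.38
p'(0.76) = -3.11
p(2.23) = 803.39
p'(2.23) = 2671.50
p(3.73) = 76447.21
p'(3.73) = 226464.22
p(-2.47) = -2.35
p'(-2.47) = -2.32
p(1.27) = -16.51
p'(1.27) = 111.83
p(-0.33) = -18.21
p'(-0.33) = -15.91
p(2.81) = 4945.09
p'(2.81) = 14937.76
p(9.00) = 532244993622.86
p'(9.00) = 1596538454733.87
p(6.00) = 66136937.51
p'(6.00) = 197945140.15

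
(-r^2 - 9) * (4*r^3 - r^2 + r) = -4*r^5 + r^4 - 37*r^3 + 9*r^2 - 9*r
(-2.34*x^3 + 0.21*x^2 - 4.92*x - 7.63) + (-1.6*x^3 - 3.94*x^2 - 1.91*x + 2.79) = -3.94*x^3 - 3.73*x^2 - 6.83*x - 4.84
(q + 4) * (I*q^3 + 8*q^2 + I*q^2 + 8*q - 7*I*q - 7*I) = I*q^4 + 8*q^3 + 5*I*q^3 + 40*q^2 - 3*I*q^2 + 32*q - 35*I*q - 28*I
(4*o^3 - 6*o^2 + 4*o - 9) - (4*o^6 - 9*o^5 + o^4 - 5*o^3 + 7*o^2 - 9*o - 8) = -4*o^6 + 9*o^5 - o^4 + 9*o^3 - 13*o^2 + 13*o - 1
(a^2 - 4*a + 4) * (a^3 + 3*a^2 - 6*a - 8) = a^5 - a^4 - 14*a^3 + 28*a^2 + 8*a - 32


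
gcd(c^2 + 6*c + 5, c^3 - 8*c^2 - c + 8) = c + 1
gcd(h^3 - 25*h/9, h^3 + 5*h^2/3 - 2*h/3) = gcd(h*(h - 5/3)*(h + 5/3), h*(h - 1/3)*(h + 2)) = h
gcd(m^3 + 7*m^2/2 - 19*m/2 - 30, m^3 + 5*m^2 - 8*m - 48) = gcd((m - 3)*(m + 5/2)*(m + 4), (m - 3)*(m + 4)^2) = m^2 + m - 12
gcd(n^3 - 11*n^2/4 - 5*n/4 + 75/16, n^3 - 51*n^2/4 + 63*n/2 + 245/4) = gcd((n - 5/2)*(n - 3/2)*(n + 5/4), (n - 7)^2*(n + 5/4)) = n + 5/4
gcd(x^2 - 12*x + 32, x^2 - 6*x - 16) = x - 8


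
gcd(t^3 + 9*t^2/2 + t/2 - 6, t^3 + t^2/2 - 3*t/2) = t^2 + t/2 - 3/2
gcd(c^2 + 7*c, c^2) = c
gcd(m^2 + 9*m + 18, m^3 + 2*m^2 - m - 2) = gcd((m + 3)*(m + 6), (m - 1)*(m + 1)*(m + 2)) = 1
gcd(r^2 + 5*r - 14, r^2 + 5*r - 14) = r^2 + 5*r - 14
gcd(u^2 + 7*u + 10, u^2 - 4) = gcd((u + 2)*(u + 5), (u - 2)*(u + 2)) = u + 2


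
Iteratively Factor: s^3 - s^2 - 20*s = (s + 4)*(s^2 - 5*s) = (s - 5)*(s + 4)*(s)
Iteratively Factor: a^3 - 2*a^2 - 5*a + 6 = (a - 3)*(a^2 + a - 2) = (a - 3)*(a + 2)*(a - 1)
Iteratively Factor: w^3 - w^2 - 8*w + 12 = (w - 2)*(w^2 + w - 6) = (w - 2)*(w + 3)*(w - 2)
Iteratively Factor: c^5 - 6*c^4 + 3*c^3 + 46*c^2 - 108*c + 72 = (c - 2)*(c^4 - 4*c^3 - 5*c^2 + 36*c - 36) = (c - 2)*(c + 3)*(c^3 - 7*c^2 + 16*c - 12) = (c - 2)^2*(c + 3)*(c^2 - 5*c + 6) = (c - 2)^3*(c + 3)*(c - 3)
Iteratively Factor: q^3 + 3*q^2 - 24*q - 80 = (q + 4)*(q^2 - q - 20) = (q + 4)^2*(q - 5)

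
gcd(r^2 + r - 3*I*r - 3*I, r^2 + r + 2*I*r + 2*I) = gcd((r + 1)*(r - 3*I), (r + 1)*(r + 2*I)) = r + 1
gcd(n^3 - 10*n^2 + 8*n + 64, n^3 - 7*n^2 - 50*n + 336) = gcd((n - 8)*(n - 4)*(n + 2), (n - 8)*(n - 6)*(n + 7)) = n - 8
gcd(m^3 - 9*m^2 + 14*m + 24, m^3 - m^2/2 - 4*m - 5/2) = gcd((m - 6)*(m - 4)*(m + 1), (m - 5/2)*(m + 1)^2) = m + 1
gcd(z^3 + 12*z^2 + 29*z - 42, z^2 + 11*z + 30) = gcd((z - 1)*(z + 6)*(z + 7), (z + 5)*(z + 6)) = z + 6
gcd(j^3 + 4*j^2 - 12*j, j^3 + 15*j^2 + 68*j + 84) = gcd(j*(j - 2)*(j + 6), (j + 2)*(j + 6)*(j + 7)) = j + 6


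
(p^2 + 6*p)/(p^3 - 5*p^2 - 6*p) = (p + 6)/(p^2 - 5*p - 6)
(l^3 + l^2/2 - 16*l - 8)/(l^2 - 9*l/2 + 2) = (2*l^2 + 9*l + 4)/(2*l - 1)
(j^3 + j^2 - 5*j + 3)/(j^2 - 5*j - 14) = (-j^3 - j^2 + 5*j - 3)/(-j^2 + 5*j + 14)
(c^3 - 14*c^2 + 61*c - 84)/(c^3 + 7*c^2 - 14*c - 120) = (c^2 - 10*c + 21)/(c^2 + 11*c + 30)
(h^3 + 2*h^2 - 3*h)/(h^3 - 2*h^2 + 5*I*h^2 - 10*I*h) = (h^2 + 2*h - 3)/(h^2 + h*(-2 + 5*I) - 10*I)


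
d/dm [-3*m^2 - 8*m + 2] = -6*m - 8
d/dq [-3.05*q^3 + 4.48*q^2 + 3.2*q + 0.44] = -9.15*q^2 + 8.96*q + 3.2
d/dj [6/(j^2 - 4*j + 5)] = 12*(2 - j)/(j^2 - 4*j + 5)^2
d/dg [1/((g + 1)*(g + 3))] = 2*(-g - 2)/(g^4 + 8*g^3 + 22*g^2 + 24*g + 9)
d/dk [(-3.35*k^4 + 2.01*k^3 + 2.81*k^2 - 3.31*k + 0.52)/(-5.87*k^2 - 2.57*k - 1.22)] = (39.329*k^5 + 14.0298*k^4 + 6.0166*k^3 - 34.008*k^2 - 0.7516*k + 5.3746)/(34.4569*k^4 + 30.1718*k^3 + 20.9277*k^2 + 6.2708*k + 1.4884)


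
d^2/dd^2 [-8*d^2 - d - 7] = -16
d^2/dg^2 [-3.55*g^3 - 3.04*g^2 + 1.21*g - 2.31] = -21.3*g - 6.08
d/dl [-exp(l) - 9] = -exp(l)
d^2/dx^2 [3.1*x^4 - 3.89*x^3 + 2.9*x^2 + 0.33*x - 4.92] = 37.2*x^2 - 23.34*x + 5.8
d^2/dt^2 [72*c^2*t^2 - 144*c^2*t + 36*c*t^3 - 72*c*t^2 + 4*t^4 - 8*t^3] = 144*c^2 + 216*c*t - 144*c + 48*t^2 - 48*t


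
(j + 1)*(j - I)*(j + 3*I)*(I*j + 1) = I*j^4 - j^3 + I*j^3 - j^2 + 5*I*j^2 + 3*j + 5*I*j + 3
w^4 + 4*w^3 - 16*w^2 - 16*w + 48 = (w - 2)^2*(w + 2)*(w + 6)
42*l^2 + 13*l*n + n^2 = (6*l + n)*(7*l + n)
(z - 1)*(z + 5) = z^2 + 4*z - 5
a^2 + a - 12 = (a - 3)*(a + 4)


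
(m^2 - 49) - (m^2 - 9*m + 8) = 9*m - 57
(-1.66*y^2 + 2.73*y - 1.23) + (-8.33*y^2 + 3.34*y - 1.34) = -9.99*y^2 + 6.07*y - 2.57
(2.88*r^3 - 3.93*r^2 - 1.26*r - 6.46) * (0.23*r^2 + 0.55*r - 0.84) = 0.6624*r^5 + 0.6801*r^4 - 4.8705*r^3 + 1.1224*r^2 - 2.4946*r + 5.4264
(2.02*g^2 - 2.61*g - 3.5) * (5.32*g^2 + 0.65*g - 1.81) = 10.7464*g^4 - 12.5722*g^3 - 23.9727*g^2 + 2.4491*g + 6.335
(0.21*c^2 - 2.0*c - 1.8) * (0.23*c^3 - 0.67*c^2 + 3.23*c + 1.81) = 0.0483*c^5 - 0.6007*c^4 + 1.6043*c^3 - 4.8739*c^2 - 9.434*c - 3.258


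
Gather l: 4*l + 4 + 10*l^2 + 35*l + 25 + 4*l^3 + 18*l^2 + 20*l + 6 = 4*l^3 + 28*l^2 + 59*l + 35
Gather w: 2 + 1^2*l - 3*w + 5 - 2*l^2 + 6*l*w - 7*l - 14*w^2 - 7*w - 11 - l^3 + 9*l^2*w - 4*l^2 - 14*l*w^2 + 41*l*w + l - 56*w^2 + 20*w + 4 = -l^3 - 6*l^2 - 5*l + w^2*(-14*l - 70) + w*(9*l^2 + 47*l + 10)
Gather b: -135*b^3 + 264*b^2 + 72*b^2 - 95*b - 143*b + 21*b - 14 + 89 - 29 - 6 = -135*b^3 + 336*b^2 - 217*b + 40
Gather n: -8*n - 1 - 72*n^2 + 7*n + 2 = -72*n^2 - n + 1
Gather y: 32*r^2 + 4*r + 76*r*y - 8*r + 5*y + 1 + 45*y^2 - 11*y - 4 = 32*r^2 - 4*r + 45*y^2 + y*(76*r - 6) - 3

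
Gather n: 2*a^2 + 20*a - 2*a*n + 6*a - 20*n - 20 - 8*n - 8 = 2*a^2 + 26*a + n*(-2*a - 28) - 28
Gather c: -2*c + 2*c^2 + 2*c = 2*c^2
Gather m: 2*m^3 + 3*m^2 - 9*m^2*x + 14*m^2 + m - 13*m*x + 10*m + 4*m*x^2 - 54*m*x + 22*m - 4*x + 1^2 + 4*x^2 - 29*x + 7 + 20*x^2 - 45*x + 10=2*m^3 + m^2*(17 - 9*x) + m*(4*x^2 - 67*x + 33) + 24*x^2 - 78*x + 18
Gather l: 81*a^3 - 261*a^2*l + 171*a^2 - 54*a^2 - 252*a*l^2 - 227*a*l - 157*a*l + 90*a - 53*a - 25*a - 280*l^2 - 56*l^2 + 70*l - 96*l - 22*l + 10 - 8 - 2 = 81*a^3 + 117*a^2 + 12*a + l^2*(-252*a - 336) + l*(-261*a^2 - 384*a - 48)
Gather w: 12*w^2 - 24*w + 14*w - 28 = 12*w^2 - 10*w - 28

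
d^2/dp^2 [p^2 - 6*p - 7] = 2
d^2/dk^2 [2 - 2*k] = 0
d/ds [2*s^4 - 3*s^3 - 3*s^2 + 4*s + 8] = 8*s^3 - 9*s^2 - 6*s + 4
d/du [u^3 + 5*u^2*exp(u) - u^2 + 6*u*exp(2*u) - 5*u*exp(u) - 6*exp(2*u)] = 5*u^2*exp(u) + 3*u^2 + 12*u*exp(2*u) + 5*u*exp(u) - 2*u - 6*exp(2*u) - 5*exp(u)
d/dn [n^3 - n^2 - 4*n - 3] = 3*n^2 - 2*n - 4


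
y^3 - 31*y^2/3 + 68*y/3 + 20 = (y - 6)*(y - 5)*(y + 2/3)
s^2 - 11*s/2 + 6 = (s - 4)*(s - 3/2)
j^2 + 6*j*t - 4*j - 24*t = (j - 4)*(j + 6*t)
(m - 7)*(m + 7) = m^2 - 49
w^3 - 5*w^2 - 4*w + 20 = (w - 5)*(w - 2)*(w + 2)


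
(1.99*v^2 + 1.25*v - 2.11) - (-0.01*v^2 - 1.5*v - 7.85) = 2.0*v^2 + 2.75*v + 5.74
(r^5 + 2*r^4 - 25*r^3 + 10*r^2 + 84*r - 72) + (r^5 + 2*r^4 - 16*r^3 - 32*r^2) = 2*r^5 + 4*r^4 - 41*r^3 - 22*r^2 + 84*r - 72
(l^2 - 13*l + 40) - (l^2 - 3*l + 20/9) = 340/9 - 10*l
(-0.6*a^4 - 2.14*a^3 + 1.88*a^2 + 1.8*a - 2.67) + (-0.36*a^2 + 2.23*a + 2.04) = -0.6*a^4 - 2.14*a^3 + 1.52*a^2 + 4.03*a - 0.63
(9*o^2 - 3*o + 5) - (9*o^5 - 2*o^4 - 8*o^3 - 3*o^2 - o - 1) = -9*o^5 + 2*o^4 + 8*o^3 + 12*o^2 - 2*o + 6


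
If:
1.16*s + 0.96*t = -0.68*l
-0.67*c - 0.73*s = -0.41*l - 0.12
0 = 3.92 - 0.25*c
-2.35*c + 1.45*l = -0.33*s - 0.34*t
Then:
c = 15.68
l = 30.67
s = 3.00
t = -25.35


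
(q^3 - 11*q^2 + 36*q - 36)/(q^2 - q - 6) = (q^2 - 8*q + 12)/(q + 2)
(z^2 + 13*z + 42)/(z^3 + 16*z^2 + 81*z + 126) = 1/(z + 3)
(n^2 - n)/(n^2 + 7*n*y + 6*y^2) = n*(n - 1)/(n^2 + 7*n*y + 6*y^2)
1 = 1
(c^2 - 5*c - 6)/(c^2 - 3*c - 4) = (c - 6)/(c - 4)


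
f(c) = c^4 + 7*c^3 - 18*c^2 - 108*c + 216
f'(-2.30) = 37.22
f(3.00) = 0.00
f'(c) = 4*c^3 + 21*c^2 - 36*c - 108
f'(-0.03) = -106.90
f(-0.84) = 290.37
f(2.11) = -6.44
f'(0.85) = -120.97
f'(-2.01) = 16.72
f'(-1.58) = -14.47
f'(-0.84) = -65.31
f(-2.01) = 319.84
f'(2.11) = -52.89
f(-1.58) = 320.33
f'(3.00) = 81.00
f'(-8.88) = -933.29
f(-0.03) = 219.22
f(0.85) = 116.02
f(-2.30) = 312.00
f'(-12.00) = -3564.00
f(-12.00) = 7560.00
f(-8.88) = 1072.09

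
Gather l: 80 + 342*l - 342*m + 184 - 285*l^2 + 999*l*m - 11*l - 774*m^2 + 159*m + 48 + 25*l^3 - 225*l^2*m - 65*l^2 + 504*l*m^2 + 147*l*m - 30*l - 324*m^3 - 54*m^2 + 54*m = 25*l^3 + l^2*(-225*m - 350) + l*(504*m^2 + 1146*m + 301) - 324*m^3 - 828*m^2 - 129*m + 312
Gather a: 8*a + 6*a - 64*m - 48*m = 14*a - 112*m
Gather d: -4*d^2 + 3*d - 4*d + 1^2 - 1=-4*d^2 - d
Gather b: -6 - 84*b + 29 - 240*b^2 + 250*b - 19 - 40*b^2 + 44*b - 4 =-280*b^2 + 210*b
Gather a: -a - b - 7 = -a - b - 7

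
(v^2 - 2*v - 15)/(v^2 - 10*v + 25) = (v + 3)/(v - 5)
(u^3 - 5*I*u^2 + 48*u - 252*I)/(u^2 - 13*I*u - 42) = (u^2 + I*u + 42)/(u - 7*I)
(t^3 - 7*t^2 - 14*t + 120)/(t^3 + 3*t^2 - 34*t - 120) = (t - 5)/(t + 5)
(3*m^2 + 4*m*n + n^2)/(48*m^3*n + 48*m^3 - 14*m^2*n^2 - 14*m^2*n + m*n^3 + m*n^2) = (3*m^2 + 4*m*n + n^2)/(m*(48*m^2*n + 48*m^2 - 14*m*n^2 - 14*m*n + n^3 + n^2))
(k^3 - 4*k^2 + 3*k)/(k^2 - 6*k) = (k^2 - 4*k + 3)/(k - 6)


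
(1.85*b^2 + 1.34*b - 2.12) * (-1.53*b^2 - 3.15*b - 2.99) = -2.8305*b^4 - 7.8777*b^3 - 6.5089*b^2 + 2.6714*b + 6.3388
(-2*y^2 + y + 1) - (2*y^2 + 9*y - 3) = -4*y^2 - 8*y + 4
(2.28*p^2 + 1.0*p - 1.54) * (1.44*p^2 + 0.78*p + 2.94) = 3.2832*p^4 + 3.2184*p^3 + 5.2656*p^2 + 1.7388*p - 4.5276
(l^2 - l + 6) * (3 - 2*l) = -2*l^3 + 5*l^2 - 15*l + 18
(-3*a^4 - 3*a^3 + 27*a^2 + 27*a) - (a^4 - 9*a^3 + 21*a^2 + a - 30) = -4*a^4 + 6*a^3 + 6*a^2 + 26*a + 30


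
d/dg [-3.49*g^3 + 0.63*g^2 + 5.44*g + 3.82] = -10.47*g^2 + 1.26*g + 5.44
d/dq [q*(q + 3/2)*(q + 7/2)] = 3*q^2 + 10*q + 21/4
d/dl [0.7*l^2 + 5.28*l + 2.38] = 1.4*l + 5.28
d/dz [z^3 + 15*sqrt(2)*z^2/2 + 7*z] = 3*z^2 + 15*sqrt(2)*z + 7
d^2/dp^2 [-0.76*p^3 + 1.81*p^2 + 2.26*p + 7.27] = 3.62 - 4.56*p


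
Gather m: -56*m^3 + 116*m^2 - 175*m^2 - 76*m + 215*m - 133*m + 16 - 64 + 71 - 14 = -56*m^3 - 59*m^2 + 6*m + 9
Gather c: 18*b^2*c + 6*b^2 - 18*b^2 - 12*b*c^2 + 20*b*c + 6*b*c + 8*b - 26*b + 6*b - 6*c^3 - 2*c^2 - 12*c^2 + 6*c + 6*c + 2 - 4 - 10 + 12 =-12*b^2 - 12*b - 6*c^3 + c^2*(-12*b - 14) + c*(18*b^2 + 26*b + 12)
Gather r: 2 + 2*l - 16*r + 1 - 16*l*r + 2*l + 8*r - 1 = 4*l + r*(-16*l - 8) + 2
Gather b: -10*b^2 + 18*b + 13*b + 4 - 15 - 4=-10*b^2 + 31*b - 15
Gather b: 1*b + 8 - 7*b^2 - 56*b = -7*b^2 - 55*b + 8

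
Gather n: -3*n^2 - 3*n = -3*n^2 - 3*n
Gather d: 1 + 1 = 2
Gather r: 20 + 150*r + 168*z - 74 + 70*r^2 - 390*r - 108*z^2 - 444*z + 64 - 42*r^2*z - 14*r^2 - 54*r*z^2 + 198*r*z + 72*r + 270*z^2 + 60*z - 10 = r^2*(56 - 42*z) + r*(-54*z^2 + 198*z - 168) + 162*z^2 - 216*z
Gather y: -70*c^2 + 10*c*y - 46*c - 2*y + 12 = -70*c^2 - 46*c + y*(10*c - 2) + 12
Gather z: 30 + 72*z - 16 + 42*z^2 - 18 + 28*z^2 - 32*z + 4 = 70*z^2 + 40*z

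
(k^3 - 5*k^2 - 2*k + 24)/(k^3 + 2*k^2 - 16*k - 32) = (k - 3)/(k + 4)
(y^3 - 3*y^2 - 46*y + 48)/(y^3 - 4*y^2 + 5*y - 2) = (y^2 - 2*y - 48)/(y^2 - 3*y + 2)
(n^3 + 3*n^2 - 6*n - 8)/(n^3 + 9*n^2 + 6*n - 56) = (n + 1)/(n + 7)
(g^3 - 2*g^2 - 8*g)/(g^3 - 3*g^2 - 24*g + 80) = g*(g + 2)/(g^2 + g - 20)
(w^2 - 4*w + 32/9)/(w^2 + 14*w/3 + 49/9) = (9*w^2 - 36*w + 32)/(9*w^2 + 42*w + 49)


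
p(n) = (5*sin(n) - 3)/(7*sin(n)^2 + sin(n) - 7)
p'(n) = (-14*sin(n)*cos(n) - cos(n))*(5*sin(n) - 3)/(7*sin(n)^2 + sin(n) - 7)^2 + 5*cos(n)/(7*sin(n)^2 + sin(n) - 7) = (-35*sin(n)^2 + 42*sin(n) - 32)*cos(n)/(sin(n) - 7*cos(n)^2)^2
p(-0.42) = 0.81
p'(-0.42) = -1.29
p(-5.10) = -21.94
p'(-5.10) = -1584.57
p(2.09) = -1.57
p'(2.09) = 14.87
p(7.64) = 2.85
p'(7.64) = -11.83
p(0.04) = 0.40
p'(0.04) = -0.63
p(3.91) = 1.50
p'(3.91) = 3.02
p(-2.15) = 2.45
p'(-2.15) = 5.83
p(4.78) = 7.76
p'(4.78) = -6.93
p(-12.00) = 0.07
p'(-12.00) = -0.83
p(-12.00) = 0.07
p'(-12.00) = -0.83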